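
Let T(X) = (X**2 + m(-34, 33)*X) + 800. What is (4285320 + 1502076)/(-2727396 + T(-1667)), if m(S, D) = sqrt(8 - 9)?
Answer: 151320149514/1368668369 + 4823794566*I/1368668369 ≈ 110.56 + 3.5244*I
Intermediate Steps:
m(S, D) = I (m(S, D) = sqrt(-1) = I)
T(X) = 800 + X**2 + I*X (T(X) = (X**2 + I*X) + 800 = 800 + X**2 + I*X)
(4285320 + 1502076)/(-2727396 + T(-1667)) = (4285320 + 1502076)/(-2727396 + (800 + (-1667)**2 + I*(-1667))) = 5787396/(-2727396 + (800 + 2778889 - 1667*I)) = 5787396/(-2727396 + (2779689 - 1667*I)) = 5787396/(52293 - 1667*I) = 5787396*((52293 + 1667*I)/2737336738) = 2893698*(52293 + 1667*I)/1368668369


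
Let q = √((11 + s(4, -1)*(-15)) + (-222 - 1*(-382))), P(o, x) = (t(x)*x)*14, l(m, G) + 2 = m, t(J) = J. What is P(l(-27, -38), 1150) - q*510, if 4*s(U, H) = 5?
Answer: 18515000 - 255*√609 ≈ 1.8509e+7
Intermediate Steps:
s(U, H) = 5/4 (s(U, H) = (¼)*5 = 5/4)
l(m, G) = -2 + m
P(o, x) = 14*x² (P(o, x) = (x*x)*14 = x²*14 = 14*x²)
q = √609/2 (q = √((11 + (5/4)*(-15)) + (-222 - 1*(-382))) = √((11 - 75/4) + (-222 + 382)) = √(-31/4 + 160) = √(609/4) = √609/2 ≈ 12.339)
P(l(-27, -38), 1150) - q*510 = 14*1150² - √609/2*510 = 14*1322500 - 255*√609 = 18515000 - 255*√609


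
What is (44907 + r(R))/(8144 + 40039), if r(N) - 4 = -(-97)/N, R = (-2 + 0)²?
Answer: 179741/192732 ≈ 0.93260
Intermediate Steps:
R = 4 (R = (-2)² = 4)
r(N) = 4 + 97/N (r(N) = 4 - (-97)/N = 4 + 97/N)
(44907 + r(R))/(8144 + 40039) = (44907 + (4 + 97/4))/(8144 + 40039) = (44907 + (4 + 97*(¼)))/48183 = (44907 + (4 + 97/4))*(1/48183) = (44907 + 113/4)*(1/48183) = (179741/4)*(1/48183) = 179741/192732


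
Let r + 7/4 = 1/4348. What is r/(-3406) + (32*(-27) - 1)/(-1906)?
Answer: 1603066871/3528312866 ≈ 0.45434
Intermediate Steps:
r = -1902/1087 (r = -7/4 + 1/4348 = -1902/1087 ≈ -1.7498)
r/(-3406) + (32*(-27) - 1)/(-1906) = -1902/1087/(-3406) + (32*(-27) - 1)/(-1906) = -1902/1087*(-1/3406) + (-864 - 1)*(-1/1906) = 951/1851161 - 865*(-1/1906) = 951/1851161 + 865/1906 = 1603066871/3528312866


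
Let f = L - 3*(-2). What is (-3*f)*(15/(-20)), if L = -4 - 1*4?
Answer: -9/2 ≈ -4.5000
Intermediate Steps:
L = -8 (L = -4 - 4 = -8)
f = -2 (f = -8 - 3*(-2) = -8 + 6 = -2)
(-3*f)*(15/(-20)) = (-3*(-2))*(15/(-20)) = 6*(15*(-1/20)) = 6*(-¾) = -9/2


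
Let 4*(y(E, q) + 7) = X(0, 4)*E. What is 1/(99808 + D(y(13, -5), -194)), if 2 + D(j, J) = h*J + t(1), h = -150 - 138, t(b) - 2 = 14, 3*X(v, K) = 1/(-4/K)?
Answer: 1/155694 ≈ 6.4229e-6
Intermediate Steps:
X(v, K) = -K/12 (X(v, K) = 1/(3*((-4/K))) = (-K/4)/3 = -K/12)
t(b) = 16 (t(b) = 2 + 14 = 16)
h = -288
y(E, q) = -7 - E/12 (y(E, q) = -7 + ((-1/12*4)*E)/4 = -7 + (-E/3)/4 = -7 - E/12)
D(j, J) = 14 - 288*J (D(j, J) = -2 + (-288*J + 16) = -2 + (16 - 288*J) = 14 - 288*J)
1/(99808 + D(y(13, -5), -194)) = 1/(99808 + (14 - 288*(-194))) = 1/(99808 + (14 + 55872)) = 1/(99808 + 55886) = 1/155694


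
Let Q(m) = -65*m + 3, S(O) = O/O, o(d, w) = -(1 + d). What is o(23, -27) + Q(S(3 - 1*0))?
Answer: -86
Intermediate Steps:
o(d, w) = -1 - d
S(O) = 1
Q(m) = 3 - 65*m
o(23, -27) + Q(S(3 - 1*0)) = (-1 - 1*23) + (3 - 65*1) = (-1 - 23) + (3 - 65) = -24 - 62 = -86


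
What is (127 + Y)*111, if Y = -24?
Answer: 11433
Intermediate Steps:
(127 + Y)*111 = (127 - 24)*111 = 103*111 = 11433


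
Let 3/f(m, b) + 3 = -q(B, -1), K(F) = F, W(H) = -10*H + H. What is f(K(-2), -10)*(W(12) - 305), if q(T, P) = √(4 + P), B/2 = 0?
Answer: 1239/2 - 413*√3/2 ≈ 261.83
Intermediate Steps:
B = 0 (B = 2*0 = 0)
W(H) = -9*H
f(m, b) = 3/(-3 - √3) (f(m, b) = 3/(-3 - √(4 - 1)) = 3/(-3 - √3))
f(K(-2), -10)*(W(12) - 305) = (-3/2 + √3/2)*(-9*12 - 305) = (-3/2 + √3/2)*(-108 - 305) = (-3/2 + √3/2)*(-413) = 1239/2 - 413*√3/2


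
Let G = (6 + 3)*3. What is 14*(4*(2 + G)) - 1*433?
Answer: 1191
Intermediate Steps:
G = 27 (G = 9*3 = 27)
14*(4*(2 + G)) - 1*433 = 14*(4*(2 + 27)) - 1*433 = 14*(4*29) - 433 = 14*116 - 433 = 1624 - 433 = 1191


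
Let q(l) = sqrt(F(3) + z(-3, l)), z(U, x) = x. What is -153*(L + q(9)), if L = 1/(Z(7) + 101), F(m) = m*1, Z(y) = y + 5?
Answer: -153/113 - 306*sqrt(3) ≈ -531.36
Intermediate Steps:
Z(y) = 5 + y
F(m) = m
L = 1/113 (L = 1/((5 + 7) + 101) = 1/(12 + 101) = 1/113 ≈ 0.0088496)
q(l) = sqrt(3 + l)
-153*(L + q(9)) = -153*(1/113 + sqrt(3 + 9)) = -153*(1/113 + sqrt(12)) = -153*(1/113 + 2*sqrt(3)) = -153/113 - 306*sqrt(3)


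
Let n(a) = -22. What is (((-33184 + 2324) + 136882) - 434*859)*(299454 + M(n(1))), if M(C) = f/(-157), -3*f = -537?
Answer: -12542609387616/157 ≈ -7.9889e+10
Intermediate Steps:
f = 179 (f = -⅓*(-537) = 179)
M(C) = -179/157 (M(C) = 179/(-157) = 179*(-1/157) = -179/157)
(((-33184 + 2324) + 136882) - 434*859)*(299454 + M(n(1))) = (((-33184 + 2324) + 136882) - 434*859)*(299454 - 179/157) = ((-30860 + 136882) - 372806)*(47014099/157) = (106022 - 372806)*(47014099/157) = -266784*47014099/157 = -12542609387616/157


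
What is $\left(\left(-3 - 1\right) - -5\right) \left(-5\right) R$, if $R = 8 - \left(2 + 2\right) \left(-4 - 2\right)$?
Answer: $-160$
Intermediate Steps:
$R = 32$ ($R = 8 - 4 \left(-6\right) = 8 - -24 = 8 + 24 = 32$)
$\left(\left(-3 - 1\right) - -5\right) \left(-5\right) R = \left(\left(-3 - 1\right) - -5\right) \left(-5\right) 32 = \left(-4 + 5\right) \left(-5\right) 32 = 1 \left(-5\right) 32 = \left(-5\right) 32 = -160$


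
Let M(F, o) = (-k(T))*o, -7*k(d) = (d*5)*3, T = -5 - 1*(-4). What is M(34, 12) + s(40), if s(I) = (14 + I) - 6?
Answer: 156/7 ≈ 22.286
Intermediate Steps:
T = -1 (T = -5 + 4 = -1)
k(d) = -15*d/7 (k(d) = -d*5*3/7 = -5*d*3/7 = -15*d/7)
M(F, o) = -15*o/7 (M(F, o) = (-(-15)*(-1)/7)*o = (-1*15/7)*o = -15*o/7)
s(I) = 8 + I
M(34, 12) + s(40) = -15/7*12 + (8 + 40) = -180/7 + 48 = 156/7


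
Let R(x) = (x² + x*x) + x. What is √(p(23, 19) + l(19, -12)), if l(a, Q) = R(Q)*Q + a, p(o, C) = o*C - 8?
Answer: 4*I*√179 ≈ 53.516*I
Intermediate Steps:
p(o, C) = -8 + C*o (p(o, C) = C*o - 8 = -8 + C*o)
R(x) = x + 2*x² (R(x) = (x² + x²) + x = 2*x² + x = x + 2*x²)
l(a, Q) = a + Q²*(1 + 2*Q) (l(a, Q) = (Q*(1 + 2*Q))*Q + a = Q²*(1 + 2*Q) + a = a + Q²*(1 + 2*Q))
√(p(23, 19) + l(19, -12)) = √((-8 + 19*23) + (19 + (-12)²*(1 + 2*(-12)))) = √((-8 + 437) + (19 + 144*(1 - 24))) = √(429 + (19 + 144*(-23))) = √(429 + (19 - 3312)) = √(429 - 3293) = √(-2864) = 4*I*√179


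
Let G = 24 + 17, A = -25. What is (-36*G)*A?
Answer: 36900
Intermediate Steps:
G = 41
(-36*G)*A = -36*41*(-25) = -1476*(-25) = 36900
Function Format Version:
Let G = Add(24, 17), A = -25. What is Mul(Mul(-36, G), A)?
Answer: 36900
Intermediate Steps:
G = 41
Mul(Mul(-36, G), A) = Mul(Mul(-36, 41), -25) = Mul(-1476, -25) = 36900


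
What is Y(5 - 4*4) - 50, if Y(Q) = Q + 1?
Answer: -60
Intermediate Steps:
Y(Q) = 1 + Q
Y(5 - 4*4) - 50 = (1 + (5 - 4*4)) - 50 = (1 + (5 - 16)) - 50 = (1 - 11) - 50 = -10 - 50 = -60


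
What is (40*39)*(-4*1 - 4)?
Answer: -12480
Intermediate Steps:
(40*39)*(-4*1 - 4) = 1560*(-4 - 4) = 1560*(-8) = -12480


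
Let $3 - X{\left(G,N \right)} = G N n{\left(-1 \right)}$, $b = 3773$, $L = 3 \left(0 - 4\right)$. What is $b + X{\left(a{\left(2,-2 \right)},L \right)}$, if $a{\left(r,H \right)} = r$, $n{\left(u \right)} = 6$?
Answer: $3920$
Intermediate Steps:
$L = -12$ ($L = 3 \left(-4\right) = -12$)
$X{\left(G,N \right)} = 3 - 6 G N$ ($X{\left(G,N \right)} = 3 - G N 6 = 3 - 6 G N$)
$b + X{\left(a{\left(2,-2 \right)},L \right)} = 3773 - \left(-3 + 12 \left(-12\right)\right) = 3773 + \left(3 + 144\right) = 3773 + 147 = 3920$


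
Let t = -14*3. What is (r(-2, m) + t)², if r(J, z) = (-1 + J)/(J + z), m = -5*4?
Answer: 848241/484 ≈ 1752.6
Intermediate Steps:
m = -20
t = -42
r(J, z) = (-1 + J)/(J + z)
(r(-2, m) + t)² = ((-1 - 2)/(-2 - 20) - 42)² = (-3/(-22) - 42)² = (-1/22*(-3) - 42)² = (3/22 - 42)² = (-921/22)² = 848241/484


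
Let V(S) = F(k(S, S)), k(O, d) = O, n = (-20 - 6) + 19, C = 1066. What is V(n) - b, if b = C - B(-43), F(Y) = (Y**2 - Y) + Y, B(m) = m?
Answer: -1060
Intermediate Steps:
n = -7 (n = -26 + 19 = -7)
F(Y) = Y**2
V(S) = S**2
b = 1109 (b = 1066 - 1*(-43) = 1066 + 43 = 1109)
V(n) - b = (-7)**2 - 1*1109 = 49 - 1109 = -1060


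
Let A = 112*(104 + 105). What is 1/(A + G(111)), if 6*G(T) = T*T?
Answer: 2/50923 ≈ 3.9275e-5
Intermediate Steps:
G(T) = T²/6 (G(T) = (T*T)/6 = T²/6)
A = 23408 (A = 112*209 = 23408)
1/(A + G(111)) = 1/(23408 + (⅙)*111²) = 1/(23408 + (⅙)*12321) = 1/(23408 + 4107/2) = 1/(50923/2) = 2/50923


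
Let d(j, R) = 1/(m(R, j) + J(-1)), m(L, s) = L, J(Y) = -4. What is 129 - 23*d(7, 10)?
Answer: 751/6 ≈ 125.17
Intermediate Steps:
d(j, R) = 1/(-4 + R) (d(j, R) = 1/(R - 4) = 1/(-4 + R))
129 - 23*d(7, 10) = 129 - 23/(-4 + 10) = 129 - 23/6 = 751/6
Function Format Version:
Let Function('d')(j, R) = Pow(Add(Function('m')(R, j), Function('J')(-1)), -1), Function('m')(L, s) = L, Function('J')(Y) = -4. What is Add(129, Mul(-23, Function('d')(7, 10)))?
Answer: Rational(751, 6) ≈ 125.17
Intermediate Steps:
Function('d')(j, R) = Pow(Add(-4, R), -1) (Function('d')(j, R) = Pow(Add(R, -4), -1) = Pow(Add(-4, R), -1))
Add(129, Mul(-23, Function('d')(7, 10))) = Add(129, Mul(-23, Pow(Add(-4, 10), -1))) = Add(129, Mul(-23, Pow(6, -1))) = Add(129, Mul(-23, Rational(1, 6))) = Add(129, Rational(-23, 6)) = Rational(751, 6)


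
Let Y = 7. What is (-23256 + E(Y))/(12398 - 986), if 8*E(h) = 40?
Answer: -23251/11412 ≈ -2.0374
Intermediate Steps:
E(h) = 5 (E(h) = (⅛)*40 = 5)
(-23256 + E(Y))/(12398 - 986) = (-23256 + 5)/(12398 - 986) = -23251/11412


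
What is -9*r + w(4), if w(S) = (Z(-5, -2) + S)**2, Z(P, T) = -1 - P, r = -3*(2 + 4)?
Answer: 226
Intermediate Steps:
r = -18 (r = -3*6 = -18)
w(S) = (4 + S)**2 (w(S) = ((-1 - 1*(-5)) + S)**2 = ((-1 + 5) + S)**2 = (4 + S)**2)
-9*r + w(4) = -9*(-18) + (4 + 4)**2 = 162 + 8**2 = 162 + 64 = 226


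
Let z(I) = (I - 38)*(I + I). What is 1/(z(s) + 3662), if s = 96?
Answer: 1/14798 ≈ 6.7577e-5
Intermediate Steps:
z(I) = 2*I*(-38 + I) (z(I) = (-38 + I)*(2*I) = 2*I*(-38 + I))
1/(z(s) + 3662) = 1/(2*96*(-38 + 96) + 3662) = 1/(2*96*58 + 3662) = 1/(11136 + 3662) = 1/14798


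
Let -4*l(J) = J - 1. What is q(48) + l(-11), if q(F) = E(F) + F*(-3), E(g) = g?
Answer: -93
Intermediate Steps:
l(J) = ¼ - J/4 (l(J) = -(J - 1)/4 = -(-1 + J)/4 = ¼ - J/4)
q(F) = -2*F (q(F) = F + F*(-3) = F - 3*F = -2*F)
q(48) + l(-11) = -2*48 + (¼ - ¼*(-11)) = -96 + (¼ + 11/4) = -96 + 3 = -93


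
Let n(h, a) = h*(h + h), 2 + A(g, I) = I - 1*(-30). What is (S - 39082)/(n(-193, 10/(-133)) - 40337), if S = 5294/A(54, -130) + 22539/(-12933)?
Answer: -2868133994/2503557207 ≈ -1.1456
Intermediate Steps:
A(g, I) = 28 + I (A(g, I) = -2 + (I - 1*(-30)) = -2 + (I + 30) = -2 + (30 + I) = 28 + I)
n(h, a) = 2*h**2 (n(h, a) = h*(2*h) = 2*h**2)
S = -3931460/73287 (S = 5294/(28 - 130) + 22539/(-12933) = 5294/(-102) + 22539*(-1/12933) = 5294*(-1/102) - 7513/4311 = -2647/51 - 7513/4311 = -3931460/73287 ≈ -53.645)
(S - 39082)/(n(-193, 10/(-133)) - 40337) = (-3931460/73287 - 39082)/(2*(-193)**2 - 40337) = -2868133994/(73287*(2*37249 - 40337)) = -2868133994/(73287*(74498 - 40337)) = -2868133994/73287/34161 = -2868133994/73287*1/34161 = -2868133994/2503557207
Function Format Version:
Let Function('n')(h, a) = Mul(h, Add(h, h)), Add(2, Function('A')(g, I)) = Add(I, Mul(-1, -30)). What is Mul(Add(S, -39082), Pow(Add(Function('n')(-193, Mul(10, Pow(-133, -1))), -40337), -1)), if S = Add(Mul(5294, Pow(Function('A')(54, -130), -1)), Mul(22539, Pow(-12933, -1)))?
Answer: Rational(-2868133994, 2503557207) ≈ -1.1456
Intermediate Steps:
Function('A')(g, I) = Add(28, I) (Function('A')(g, I) = Add(-2, Add(I, Mul(-1, -30))) = Add(-2, Add(I, 30)) = Add(-2, Add(30, I)) = Add(28, I))
Function('n')(h, a) = Mul(2, Pow(h, 2)) (Function('n')(h, a) = Mul(h, Mul(2, h)) = Mul(2, Pow(h, 2)))
S = Rational(-3931460, 73287) (S = Add(Mul(5294, Pow(Add(28, -130), -1)), Mul(22539, Pow(-12933, -1))) = Add(Mul(5294, Pow(-102, -1)), Mul(22539, Rational(-1, 12933))) = Add(Mul(5294, Rational(-1, 102)), Rational(-7513, 4311)) = Add(Rational(-2647, 51), Rational(-7513, 4311)) = Rational(-3931460, 73287) ≈ -53.645)
Mul(Add(S, -39082), Pow(Add(Function('n')(-193, Mul(10, Pow(-133, -1))), -40337), -1)) = Mul(Add(Rational(-3931460, 73287), -39082), Pow(Add(Mul(2, Pow(-193, 2)), -40337), -1)) = Mul(Rational(-2868133994, 73287), Pow(Add(Mul(2, 37249), -40337), -1)) = Mul(Rational(-2868133994, 73287), Pow(Add(74498, -40337), -1)) = Mul(Rational(-2868133994, 73287), Pow(34161, -1)) = Mul(Rational(-2868133994, 73287), Rational(1, 34161)) = Rational(-2868133994, 2503557207)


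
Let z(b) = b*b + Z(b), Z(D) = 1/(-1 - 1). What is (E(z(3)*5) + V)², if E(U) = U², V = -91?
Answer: 47073321/16 ≈ 2.9421e+6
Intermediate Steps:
Z(D) = -½ (Z(D) = 1/(-2) = -½)
z(b) = -½ + b² (z(b) = b*b - ½ = b² - ½ = -½ + b²)
(E(z(3)*5) + V)² = (((-½ + 3²)*5)² - 91)² = (((-½ + 9)*5)² - 91)² = (((17/2)*5)² - 91)² = ((85/2)² - 91)² = (7225/4 - 91)² = (6861/4)² = 47073321/16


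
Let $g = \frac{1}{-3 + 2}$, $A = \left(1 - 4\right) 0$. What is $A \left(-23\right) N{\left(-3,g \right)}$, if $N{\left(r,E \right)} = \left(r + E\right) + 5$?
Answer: $0$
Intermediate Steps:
$A = 0$ ($A = \left(-3\right) 0 = 0$)
$g = -1$ ($g = \frac{1}{-1} = -1$)
$N{\left(r,E \right)} = 5 + E + r$ ($N{\left(r,E \right)} = \left(E + r\right) + 5 = 5 + E + r$)
$A \left(-23\right) N{\left(-3,g \right)} = 0 \left(-23\right) \left(5 - 1 - 3\right) = 0 \cdot 1 = 0$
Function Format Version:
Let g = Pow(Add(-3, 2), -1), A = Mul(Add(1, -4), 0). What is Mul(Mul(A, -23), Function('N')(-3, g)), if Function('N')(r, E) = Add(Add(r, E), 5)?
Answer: 0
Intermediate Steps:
A = 0 (A = Mul(-3, 0) = 0)
g = -1 (g = Pow(-1, -1) = -1)
Function('N')(r, E) = Add(5, E, r) (Function('N')(r, E) = Add(Add(E, r), 5) = Add(5, E, r))
Mul(Mul(A, -23), Function('N')(-3, g)) = Mul(Mul(0, -23), Add(5, -1, -3)) = Mul(0, 1) = 0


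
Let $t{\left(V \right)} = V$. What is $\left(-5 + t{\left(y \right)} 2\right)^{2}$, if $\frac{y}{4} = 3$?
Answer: $361$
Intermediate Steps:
$y = 12$ ($y = 4 \cdot 3 = 12$)
$\left(-5 + t{\left(y \right)} 2\right)^{2} = \left(-5 + 12 \cdot 2\right)^{2} = \left(-5 + 24\right)^{2} = 19^{2} = 361$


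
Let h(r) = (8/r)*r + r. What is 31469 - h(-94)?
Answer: 31555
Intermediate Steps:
h(r) = 8 + r
31469 - h(-94) = 31469 - (8 - 94) = 31469 - 1*(-86) = 31469 + 86 = 31555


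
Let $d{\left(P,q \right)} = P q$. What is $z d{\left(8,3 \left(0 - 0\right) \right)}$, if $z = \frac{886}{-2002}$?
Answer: $0$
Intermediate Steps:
$z = - \frac{443}{1001}$ ($z = 886 \left(- \frac{1}{2002}\right) = - \frac{443}{1001} \approx -0.44256$)
$z d{\left(8,3 \left(0 - 0\right) \right)} = - \frac{443 \cdot 8 \cdot 3 \left(0 - 0\right)}{1001} = - \frac{443 \cdot 8 \cdot 3 \left(0 + 0\right)}{1001} = - \frac{443 \cdot 8 \cdot 3 \cdot 0}{1001} = - \frac{443 \cdot 8 \cdot 0}{1001} = \left(- \frac{443}{1001}\right) 0 = 0$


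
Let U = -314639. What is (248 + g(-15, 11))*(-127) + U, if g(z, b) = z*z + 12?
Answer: -376234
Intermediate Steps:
g(z, b) = 12 + z² (g(z, b) = z² + 12 = 12 + z²)
(248 + g(-15, 11))*(-127) + U = (248 + (12 + (-15)²))*(-127) - 314639 = (248 + (12 + 225))*(-127) - 314639 = (248 + 237)*(-127) - 314639 = 485*(-127) - 314639 = -61595 - 314639 = -376234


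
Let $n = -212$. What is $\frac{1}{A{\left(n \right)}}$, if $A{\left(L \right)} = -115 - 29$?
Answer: $- \frac{1}{144} \approx -0.0069444$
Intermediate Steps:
$A{\left(L \right)} = -144$ ($A{\left(L \right)} = -115 - 29 = -144$)
$\frac{1}{A{\left(n \right)}} = \frac{1}{-144} = - \frac{1}{144}$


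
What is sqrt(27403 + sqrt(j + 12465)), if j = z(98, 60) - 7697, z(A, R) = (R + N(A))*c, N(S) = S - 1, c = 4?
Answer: sqrt(27403 + 2*sqrt(1349)) ≈ 165.76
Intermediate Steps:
N(S) = -1 + S
z(A, R) = -4 + 4*A + 4*R (z(A, R) = (R + (-1 + A))*4 = (-1 + A + R)*4 = -4 + 4*A + 4*R)
j = -7069 (j = (-4 + 4*98 + 4*60) - 7697 = (-4 + 392 + 240) - 7697 = 628 - 7697 = -7069)
sqrt(27403 + sqrt(j + 12465)) = sqrt(27403 + sqrt(-7069 + 12465)) = sqrt(27403 + sqrt(5396)) = sqrt(27403 + 2*sqrt(1349))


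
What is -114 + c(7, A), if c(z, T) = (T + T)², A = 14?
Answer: 670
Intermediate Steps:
c(z, T) = 4*T² (c(z, T) = (2*T)² = 4*T²)
-114 + c(7, A) = -114 + 4*14² = -114 + 4*196 = -114 + 784 = 670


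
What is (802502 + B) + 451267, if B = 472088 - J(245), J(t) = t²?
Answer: 1665832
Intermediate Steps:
B = 412063 (B = 472088 - 1*245² = 472088 - 1*60025 = 472088 - 60025 = 412063)
(802502 + B) + 451267 = (802502 + 412063) + 451267 = 1214565 + 451267 = 1665832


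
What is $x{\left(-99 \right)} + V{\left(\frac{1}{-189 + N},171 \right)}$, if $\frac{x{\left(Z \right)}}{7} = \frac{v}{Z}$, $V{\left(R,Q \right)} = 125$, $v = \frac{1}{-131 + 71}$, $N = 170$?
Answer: $\frac{742507}{5940} \approx 125.0$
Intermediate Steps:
$v = - \frac{1}{60}$ ($v = \frac{1}{-60} = - \frac{1}{60} \approx -0.016667$)
$x{\left(Z \right)} = - \frac{7}{60 Z}$ ($x{\left(Z \right)} = 7 \left(- \frac{1}{60 Z}\right) = - \frac{7}{60 Z}$)
$x{\left(-99 \right)} + V{\left(\frac{1}{-189 + N},171 \right)} = - \frac{7}{60 \left(-99\right)} + 125 = \left(- \frac{7}{60}\right) \left(- \frac{1}{99}\right) + 125 = \frac{7}{5940} + 125 = \frac{742507}{5940}$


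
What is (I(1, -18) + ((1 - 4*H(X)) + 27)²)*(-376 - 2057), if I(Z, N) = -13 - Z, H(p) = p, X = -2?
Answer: -3119106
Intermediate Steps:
(I(1, -18) + ((1 - 4*H(X)) + 27)²)*(-376 - 2057) = ((-13 - 1*1) + ((1 - 4*(-2)) + 27)²)*(-376 - 2057) = ((-13 - 1) + ((1 + 8) + 27)²)*(-2433) = (-14 + (9 + 27)²)*(-2433) = (-14 + 36²)*(-2433) = (-14 + 1296)*(-2433) = 1282*(-2433) = -3119106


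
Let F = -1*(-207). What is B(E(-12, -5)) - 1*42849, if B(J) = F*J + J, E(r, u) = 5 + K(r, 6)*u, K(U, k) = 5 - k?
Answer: -40769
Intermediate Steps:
F = 207
E(r, u) = 5 - u (E(r, u) = 5 + (5 - 1*6)*u = 5 + (5 - 6)*u = 5 - u)
B(J) = 208*J (B(J) = 207*J + J = 208*J)
B(E(-12, -5)) - 1*42849 = 208*(5 - 1*(-5)) - 1*42849 = 208*(5 + 5) - 42849 = 208*10 - 42849 = 2080 - 42849 = -40769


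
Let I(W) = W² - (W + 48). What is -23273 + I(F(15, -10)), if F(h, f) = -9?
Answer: -23231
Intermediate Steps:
I(W) = -48 + W² - W (I(W) = W² - (48 + W) = W² + (-48 - W) = -48 + W² - W)
-23273 + I(F(15, -10)) = -23273 + (-48 + (-9)² - 1*(-9)) = -23273 + (-48 + 81 + 9) = -23273 + 42 = -23231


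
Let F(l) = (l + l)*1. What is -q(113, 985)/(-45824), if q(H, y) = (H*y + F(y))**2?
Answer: 12831225625/45824 ≈ 2.8001e+5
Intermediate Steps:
F(l) = 2*l (F(l) = (2*l)*1 = 2*l)
q(H, y) = (2*y + H*y)**2 (q(H, y) = (H*y + 2*y)**2 = (2*y + H*y)**2)
-q(113, 985)/(-45824) = -985**2*(2 + 113)**2/(-45824) = -970225*115**2*(-1)/45824 = -970225*13225*(-1)/45824 = -12831225625*(-1)/45824 = -1*(-12831225625/45824) = 12831225625/45824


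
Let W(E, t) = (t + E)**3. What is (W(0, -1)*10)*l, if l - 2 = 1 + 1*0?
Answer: -30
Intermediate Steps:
W(E, t) = (E + t)**3
l = 3 (l = 2 + (1 + 1*0) = 2 + (1 + 0) = 2 + 1 = 3)
(W(0, -1)*10)*l = ((0 - 1)**3*10)*3 = ((-1)**3*10)*3 = -1*10*3 = -10*3 = -30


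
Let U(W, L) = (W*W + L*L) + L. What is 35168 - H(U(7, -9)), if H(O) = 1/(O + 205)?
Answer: 11464767/326 ≈ 35168.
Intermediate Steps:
U(W, L) = L + L² + W² (U(W, L) = (W² + L²) + L = (L² + W²) + L = L + L² + W²)
H(O) = 1/(205 + O)
35168 - H(U(7, -9)) = 35168 - 1/(205 + (-9 + (-9)² + 7²)) = 35168 - 1/(205 + (-9 + 81 + 49)) = 35168 - 1/(205 + 121) = 35168 - 1/326 = 11464767/326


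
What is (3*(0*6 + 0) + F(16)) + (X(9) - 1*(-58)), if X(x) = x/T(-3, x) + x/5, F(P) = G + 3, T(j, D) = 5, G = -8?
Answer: 283/5 ≈ 56.600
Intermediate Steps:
F(P) = -5 (F(P) = -8 + 3 = -5)
X(x) = 2*x/5 (X(x) = x/5 + x/5 = 2*x/5)
(3*(0*6 + 0) + F(16)) + (X(9) - 1*(-58)) = (3*(0*6 + 0) - 5) + ((⅖)*9 - 1*(-58)) = (3*(0 + 0) - 5) + (18/5 + 58) = (3*0 - 5) + 308/5 = (0 - 5) + 308/5 = -5 + 308/5 = 283/5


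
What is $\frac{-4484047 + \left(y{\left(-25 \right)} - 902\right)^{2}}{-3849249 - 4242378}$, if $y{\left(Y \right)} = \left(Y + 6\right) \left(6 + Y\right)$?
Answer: $\frac{1397122}{2697209} \approx 0.51799$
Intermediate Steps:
$y{\left(Y \right)} = \left(6 + Y\right)^{2}$ ($y{\left(Y \right)} = \left(6 + Y\right) \left(6 + Y\right) = \left(6 + Y\right)^{2}$)
$\frac{-4484047 + \left(y{\left(-25 \right)} - 902\right)^{2}}{-3849249 - 4242378} = \frac{-4484047 + \left(\left(6 - 25\right)^{2} - 902\right)^{2}}{-3849249 - 4242378} = \frac{-4484047 + \left(\left(-19\right)^{2} - 902\right)^{2}}{-8091627} = \left(-4484047 + \left(361 - 902\right)^{2}\right) \left(- \frac{1}{8091627}\right) = \left(-4484047 + \left(-541\right)^{2}\right) \left(- \frac{1}{8091627}\right) = \left(-4484047 + 292681\right) \left(- \frac{1}{8091627}\right) = \left(-4191366\right) \left(- \frac{1}{8091627}\right) = \frac{1397122}{2697209}$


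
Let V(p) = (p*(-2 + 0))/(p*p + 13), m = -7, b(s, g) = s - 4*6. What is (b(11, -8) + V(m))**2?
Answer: 156816/961 ≈ 163.18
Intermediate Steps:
b(s, g) = -24 + s (b(s, g) = s - 24 = -24 + s)
V(p) = -2*p/(13 + p**2) (V(p) = (p*(-2))/(p**2 + 13) = (-2*p)/(13 + p**2) = -2*p/(13 + p**2))
(b(11, -8) + V(m))**2 = ((-24 + 11) - 2*(-7)/(13 + (-7)**2))**2 = (-13 - 2*(-7)/(13 + 49))**2 = (-13 - 2*(-7)/62)**2 = (-13 - 2*(-7)*1/62)**2 = (-13 + 7/31)**2 = (-396/31)**2 = 156816/961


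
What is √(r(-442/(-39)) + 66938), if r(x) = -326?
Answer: 2*√16653 ≈ 258.09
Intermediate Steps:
√(r(-442/(-39)) + 66938) = √(-326 + 66938) = √66612 = 2*√16653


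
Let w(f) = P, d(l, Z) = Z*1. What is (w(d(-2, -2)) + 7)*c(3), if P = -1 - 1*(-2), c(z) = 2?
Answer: 16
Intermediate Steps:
P = 1 (P = -1 + 2 = 1)
d(l, Z) = Z
w(f) = 1
(w(d(-2, -2)) + 7)*c(3) = (1 + 7)*2 = 8*2 = 16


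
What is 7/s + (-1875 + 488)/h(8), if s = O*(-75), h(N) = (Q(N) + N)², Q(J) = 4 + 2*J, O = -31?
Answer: -3219287/1822800 ≈ -1.7661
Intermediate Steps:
h(N) = (4 + 3*N)² (h(N) = ((4 + 2*N) + N)² = (4 + 3*N)²)
s = 2325 (s = -31*(-75) = 2325)
7/s + (-1875 + 488)/h(8) = 7/2325 + (-1875 + 488)/((4 + 3*8)²) = 7*(1/2325) - 1387/(4 + 24)² = 7/2325 - 1387/(28²) = 7/2325 - 1387/784 = -3219287/1822800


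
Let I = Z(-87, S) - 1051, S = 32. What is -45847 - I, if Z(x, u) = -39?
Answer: -44757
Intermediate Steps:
I = -1090 (I = -39 - 1051 = -1090)
-45847 - I = -45847 - 1*(-1090) = -45847 + 1090 = -44757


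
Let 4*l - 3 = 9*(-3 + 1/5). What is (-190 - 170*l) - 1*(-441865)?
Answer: 885237/2 ≈ 4.4262e+5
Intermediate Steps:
l = -111/20 (l = 3/4 + (9*(-3 + 1/5))/4 = 3/4 + (9*(-14/5))/4 = 3/4 + (1/4)*(-126/5) = 3/4 - 63/10 = -111/20 ≈ -5.5500)
(-190 - 170*l) - 1*(-441865) = (-190 - 170*(-111/20)) - 1*(-441865) = (-190 + 1887/2) + 441865 = 1507/2 + 441865 = 885237/2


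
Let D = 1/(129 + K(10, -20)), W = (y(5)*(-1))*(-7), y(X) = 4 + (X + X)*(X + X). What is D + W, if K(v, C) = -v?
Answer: 86633/119 ≈ 728.01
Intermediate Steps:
y(X) = 4 + 4*X² (y(X) = 4 + (2*X)*(2*X) = 4 + 4*X²)
W = 728 (W = ((4 + 4*5²)*(-1))*(-7) = ((4 + 4*25)*(-1))*(-7) = ((4 + 100)*(-1))*(-7) = (104*(-1))*(-7) = -104*(-7) = 728)
D = 1/119 (D = 1/(129 - 1*10) = 1/(129 - 10) = 1/119 ≈ 0.0084034)
D + W = 1/119 + 728 = 86633/119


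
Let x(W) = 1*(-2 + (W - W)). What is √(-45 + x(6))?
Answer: I*√47 ≈ 6.8557*I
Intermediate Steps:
x(W) = -2 (x(W) = 1*(-2 + 0) = 1*(-2) = -2)
√(-45 + x(6)) = √(-45 - 2) = √(-47) = I*√47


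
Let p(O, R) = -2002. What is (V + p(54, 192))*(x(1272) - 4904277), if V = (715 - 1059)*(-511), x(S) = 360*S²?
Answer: 100371263310066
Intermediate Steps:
V = 175784 (V = -344*(-511) = 175784)
(V + p(54, 192))*(x(1272) - 4904277) = (175784 - 2002)*(360*1272² - 4904277) = 173782*(360*1617984 - 4904277) = 173782*(582474240 - 4904277) = 173782*577569963 = 100371263310066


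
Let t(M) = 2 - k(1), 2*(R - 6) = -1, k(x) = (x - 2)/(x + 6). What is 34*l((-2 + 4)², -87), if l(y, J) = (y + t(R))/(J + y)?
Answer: -1462/581 ≈ -2.5163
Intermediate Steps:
k(x) = (-2 + x)/(6 + x)
R = 11/2 (R = 6 + (½)*(-1) = 6 - ½ = 11/2 ≈ 5.5000)
t(M) = 15/7 (t(M) = 2 - (-2 + 1)/(6 + 1) = 2 - (-1)/7 = 2 - 1*(-⅐) = 2 + ⅐ = 15/7)
l(y, J) = (15/7 + y)/(J + y) (l(y, J) = (y + 15/7)/(J + y) = (15/7 + y)/(J + y))
34*l((-2 + 4)², -87) = 34*((15/7 + (-2 + 4)²)/(-87 + (-2 + 4)²)) = 34*((15/7 + 2²)/(-87 + 2²)) = 34*((15/7 + 4)/(-87 + 4)) = 34*((43/7)/(-83)) = 34*(-1/83*43/7) = 34*(-43/581) = -1462/581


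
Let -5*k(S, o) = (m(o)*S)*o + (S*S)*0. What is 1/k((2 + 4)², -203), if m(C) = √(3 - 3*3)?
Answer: -5*I*√6/43848 ≈ -0.00027932*I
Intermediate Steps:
m(C) = I*√6 (m(C) = √(3 - 9) = √(-6) = I*√6)
k(S, o) = -I*S*o*√6/5 (k(S, o) = -(((I*√6)*S)*o + (S*S)*0)/5 = -((I*S*√6)*o + S²*0)/5 = -(I*S*o*√6 + 0)/5 = -I*S*o*√6/5)
1/k((2 + 4)², -203) = 1/(-⅕*I*(2 + 4)²*(-203)*√6) = 1/(-⅕*I*6²*(-203)*√6) = 1/(-⅕*I*36*(-203)*√6) = 1/(7308*I*√6/5) = -5*I*√6/43848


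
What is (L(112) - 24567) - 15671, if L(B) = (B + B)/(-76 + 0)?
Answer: -764578/19 ≈ -40241.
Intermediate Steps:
L(B) = -B/38 (L(B) = (2*B)/(-76) = (2*B)*(-1/76) = -B/38)
(L(112) - 24567) - 15671 = (-1/38*112 - 24567) - 15671 = (-56/19 - 24567) - 15671 = -466829/19 - 15671 = -764578/19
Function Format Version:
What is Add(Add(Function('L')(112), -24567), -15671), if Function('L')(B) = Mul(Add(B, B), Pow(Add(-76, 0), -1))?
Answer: Rational(-764578, 19) ≈ -40241.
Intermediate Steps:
Function('L')(B) = Mul(Rational(-1, 38), B) (Function('L')(B) = Mul(Mul(2, B), Pow(-76, -1)) = Mul(Mul(2, B), Rational(-1, 76)) = Mul(Rational(-1, 38), B))
Add(Add(Function('L')(112), -24567), -15671) = Add(Add(Mul(Rational(-1, 38), 112), -24567), -15671) = Add(Add(Rational(-56, 19), -24567), -15671) = Add(Rational(-466829, 19), -15671) = Rational(-764578, 19)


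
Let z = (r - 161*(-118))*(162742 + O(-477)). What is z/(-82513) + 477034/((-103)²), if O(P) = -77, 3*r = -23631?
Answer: -19152292599743/875380417 ≈ -21879.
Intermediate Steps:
r = -7877 (r = (⅓)*(-23631) = -7877)
z = 1808997465 (z = (-7877 - 161*(-118))*(162742 - 77) = (-7877 + 18998)*162665 = 11121*162665 = 1808997465)
z/(-82513) + 477034/((-103)²) = 1808997465/(-82513) + 477034/((-103)²) = 1808997465*(-1/82513) + 477034/10609 = -1808997465/82513 + 477034*(1/10609) = -1808997465/82513 + 477034/10609 = -19152292599743/875380417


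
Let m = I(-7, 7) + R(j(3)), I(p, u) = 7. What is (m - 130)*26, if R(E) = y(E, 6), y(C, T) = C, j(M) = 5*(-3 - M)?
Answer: -3978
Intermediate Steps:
j(M) = -15 - 5*M
R(E) = E
m = -23 (m = 7 + (-15 - 5*3) = 7 + (-15 - 15) = 7 - 30 = -23)
(m - 130)*26 = (-23 - 130)*26 = -153*26 = -3978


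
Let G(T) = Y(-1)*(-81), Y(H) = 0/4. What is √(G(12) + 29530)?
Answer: √29530 ≈ 171.84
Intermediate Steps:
Y(H) = 0 (Y(H) = 0*(¼) = 0)
G(T) = 0 (G(T) = 0*(-81) = 0)
√(G(12) + 29530) = √(0 + 29530) = √29530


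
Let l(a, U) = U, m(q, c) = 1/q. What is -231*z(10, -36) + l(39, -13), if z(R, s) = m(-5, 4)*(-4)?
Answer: -989/5 ≈ -197.80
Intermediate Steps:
z(R, s) = ⅘ (z(R, s) = -4/(-5) = -⅕*(-4) = ⅘)
-231*z(10, -36) + l(39, -13) = -231*⅘ - 13 = -924/5 - 13 = -989/5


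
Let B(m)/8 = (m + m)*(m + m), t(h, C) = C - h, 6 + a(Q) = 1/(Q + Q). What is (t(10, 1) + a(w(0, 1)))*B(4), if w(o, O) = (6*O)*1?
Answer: -22912/3 ≈ -7637.3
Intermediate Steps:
w(o, O) = 6*O
a(Q) = -6 + 1/(2*Q) (a(Q) = -6 + 1/(Q + Q) = -6 + 1/(2*Q))
B(m) = 32*m**2 (B(m) = 8*((m + m)*(m + m)) = 8*((2*m)*(2*m)) = 8*(4*m**2) = 32*m**2)
(t(10, 1) + a(w(0, 1)))*B(4) = ((1 - 1*10) + (-6 + 1/(2*((6*1)))))*(32*4**2) = ((1 - 10) + (-6 + (1/2)/6))*(32*16) = (-9 + (-6 + (1/2)*(1/6)))*512 = (-9 + (-6 + 1/12))*512 = (-9 - 71/12)*512 = -179/12*512 = -22912/3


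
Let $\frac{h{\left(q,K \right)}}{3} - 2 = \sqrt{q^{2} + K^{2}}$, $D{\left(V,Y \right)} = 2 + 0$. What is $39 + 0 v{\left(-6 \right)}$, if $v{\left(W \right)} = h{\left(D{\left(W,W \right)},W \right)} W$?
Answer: $39$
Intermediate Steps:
$D{\left(V,Y \right)} = 2$
$h{\left(q,K \right)} = 6 + 3 \sqrt{K^{2} + q^{2}}$ ($h{\left(q,K \right)} = 6 + 3 \sqrt{q^{2} + K^{2}} = 6 + 3 \sqrt{K^{2} + q^{2}}$)
$v{\left(W \right)} = W \left(6 + 3 \sqrt{4 + W^{2}}\right)$ ($v{\left(W \right)} = \left(6 + 3 \sqrt{W^{2} + 2^{2}}\right) W = \left(6 + 3 \sqrt{W^{2} + 4}\right) W = \left(6 + 3 \sqrt{4 + W^{2}}\right) W = W \left(6 + 3 \sqrt{4 + W^{2}}\right)$)
$39 + 0 v{\left(-6 \right)} = 39 + 0 \cdot 3 \left(-6\right) \left(2 + \sqrt{4 + \left(-6\right)^{2}}\right) = 39 + 0 \cdot 3 \left(-6\right) \left(2 + \sqrt{4 + 36}\right) = 39 + 0 \cdot 3 \left(-6\right) \left(2 + \sqrt{40}\right) = 39 + 0 \cdot 3 \left(-6\right) \left(2 + 2 \sqrt{10}\right) = 39 + 0 \left(-36 - 36 \sqrt{10}\right) = 39 + 0 = 39$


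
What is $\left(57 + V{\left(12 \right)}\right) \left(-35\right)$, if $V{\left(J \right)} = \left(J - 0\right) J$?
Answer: $-7035$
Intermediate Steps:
$V{\left(J \right)} = J^{2}$ ($V{\left(J \right)} = \left(J + 0\right) J = J J = J^{2}$)
$\left(57 + V{\left(12 \right)}\right) \left(-35\right) = \left(57 + 12^{2}\right) \left(-35\right) = \left(57 + 144\right) \left(-35\right) = 201 \left(-35\right) = -7035$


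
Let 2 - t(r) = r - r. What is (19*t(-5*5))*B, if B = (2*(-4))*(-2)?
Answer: 608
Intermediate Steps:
t(r) = 2 (t(r) = 2 - (r - r) = 2 - 1*0 = 2 + 0 = 2)
B = 16 (B = -8*(-2) = 16)
(19*t(-5*5))*B = (19*2)*16 = 38*16 = 608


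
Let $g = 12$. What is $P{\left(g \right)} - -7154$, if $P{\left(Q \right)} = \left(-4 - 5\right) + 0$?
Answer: $7145$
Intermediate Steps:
$P{\left(Q \right)} = -9$ ($P{\left(Q \right)} = -9 + 0 = -9$)
$P{\left(g \right)} - -7154 = -9 - -7154 = -9 + 7154 = 7145$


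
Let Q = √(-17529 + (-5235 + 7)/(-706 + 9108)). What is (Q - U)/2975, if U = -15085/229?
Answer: 431/19465 + I*√309369802543/12497975 ≈ 0.022142 + 0.044504*I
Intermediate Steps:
U = -15085/229 (U = -15085*1/229 = -15085/229 ≈ -65.873)
Q = I*√309369802543/4201 (Q = √(-17529 - 5228/8402) = √(-17529 - 5228*1/8402) = √(-17529 - 2614/4201) = √(-73641943/4201) = I*√309369802543/4201 ≈ 132.4*I)
(Q - U)/2975 = (I*√309369802543/4201 - 1*(-15085/229))/2975 = (I*√309369802543/4201 + 15085/229)*(1/2975) = (15085/229 + I*√309369802543/4201)*(1/2975) = 431/19465 + I*√309369802543/12497975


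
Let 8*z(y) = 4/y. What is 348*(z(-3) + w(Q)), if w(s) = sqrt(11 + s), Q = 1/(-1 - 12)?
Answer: -58 + 348*sqrt(1846)/13 ≈ 1092.1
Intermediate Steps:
z(y) = 1/(2*y) (z(y) = (4/y)/8 = 1/(2*y))
Q = -1/13 (Q = 1/(-13) = -1/13 ≈ -0.076923)
348*(z(-3) + w(Q)) = 348*((1/2)/(-3) + sqrt(11 - 1/13)) = 348*((1/2)*(-1/3) + sqrt(142/13)) = 348*(-1/6 + sqrt(1846)/13) = -58 + 348*sqrt(1846)/13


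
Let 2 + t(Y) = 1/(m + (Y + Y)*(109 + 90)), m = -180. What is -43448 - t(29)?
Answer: -493633453/11362 ≈ -43446.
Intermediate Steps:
t(Y) = -2 + 1/(-180 + 398*Y) (t(Y) = -2 + 1/(-180 + (Y + Y)*(109 + 90)) = -2 + 1/(-180 + (2*Y)*199) = -2 + 1/(-180 + 398*Y))
-43448 - t(29) = -43448 - (361 - 796*29)/(2*(-90 + 199*29)) = -43448 - (361 - 23084)/(2*(-90 + 5771)) = -43448 - (-22723)/(2*5681) = -43448 - 1*(-22723/11362) = -43448 + 22723/11362 = -493633453/11362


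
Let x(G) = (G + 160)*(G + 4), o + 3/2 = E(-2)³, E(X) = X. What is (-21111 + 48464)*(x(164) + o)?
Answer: 2977237285/2 ≈ 1.4886e+9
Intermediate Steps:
o = -19/2 (o = -3/2 + (-2)³ = -3/2 - 8 = -19/2 ≈ -9.5000)
x(G) = (4 + G)*(160 + G) (x(G) = (160 + G)*(4 + G) = (4 + G)*(160 + G))
(-21111 + 48464)*(x(164) + o) = (-21111 + 48464)*((640 + 164² + 164*164) - 19/2) = 27353*((640 + 26896 + 26896) - 19/2) = 27353*(54432 - 19/2) = 27353*(108845/2) = 2977237285/2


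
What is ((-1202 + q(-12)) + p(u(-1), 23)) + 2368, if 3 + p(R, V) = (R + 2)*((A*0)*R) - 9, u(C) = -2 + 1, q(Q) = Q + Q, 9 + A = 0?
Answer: 1130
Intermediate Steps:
A = -9 (A = -9 + 0 = -9)
q(Q) = 2*Q
u(C) = -1
p(R, V) = -12 (p(R, V) = -3 + ((R + 2)*((-9*0)*R) - 9) = -3 + ((2 + R)*(0*R) - 9) = -3 + ((2 + R)*0 - 9) = -3 + (0 - 9) = -3 - 9 = -12)
((-1202 + q(-12)) + p(u(-1), 23)) + 2368 = ((-1202 + 2*(-12)) - 12) + 2368 = ((-1202 - 24) - 12) + 2368 = (-1226 - 12) + 2368 = -1238 + 2368 = 1130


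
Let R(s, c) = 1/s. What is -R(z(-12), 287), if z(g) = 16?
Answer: -1/16 ≈ -0.062500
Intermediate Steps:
-R(z(-12), 287) = -1/16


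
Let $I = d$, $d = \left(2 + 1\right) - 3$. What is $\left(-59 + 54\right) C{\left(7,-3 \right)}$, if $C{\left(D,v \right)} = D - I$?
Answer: $-35$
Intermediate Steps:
$d = 0$ ($d = 3 - 3 = 0$)
$I = 0$
$C{\left(D,v \right)} = D$ ($C{\left(D,v \right)} = D - 0 = D + 0 = D$)
$\left(-59 + 54\right) C{\left(7,-3 \right)} = \left(-59 + 54\right) 7 = \left(-5\right) 7 = -35$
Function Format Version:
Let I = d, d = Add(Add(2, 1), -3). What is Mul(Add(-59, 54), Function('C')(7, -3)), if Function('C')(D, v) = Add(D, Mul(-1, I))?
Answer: -35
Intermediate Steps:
d = 0 (d = Add(3, -3) = 0)
I = 0
Function('C')(D, v) = D (Function('C')(D, v) = Add(D, Mul(-1, 0)) = Add(D, 0) = D)
Mul(Add(-59, 54), Function('C')(7, -3)) = Mul(Add(-59, 54), 7) = Mul(-5, 7) = -35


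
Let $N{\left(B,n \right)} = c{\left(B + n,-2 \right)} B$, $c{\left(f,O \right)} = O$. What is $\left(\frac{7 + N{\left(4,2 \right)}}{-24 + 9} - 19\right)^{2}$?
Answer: $\frac{80656}{225} \approx 358.47$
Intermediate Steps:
$N{\left(B,n \right)} = - 2 B$
$\left(\frac{7 + N{\left(4,2 \right)}}{-24 + 9} - 19\right)^{2} = \left(\frac{7 - 8}{-24 + 9} - 19\right)^{2} = \left(\frac{7 - 8}{-15} - 19\right)^{2} = \left(\left(-1\right) \left(- \frac{1}{15}\right) - 19\right)^{2} = \left(\frac{1}{15} - 19\right)^{2} = \left(- \frac{284}{15}\right)^{2} = \frac{80656}{225}$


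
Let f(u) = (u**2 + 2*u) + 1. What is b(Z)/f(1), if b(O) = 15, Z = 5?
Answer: 15/4 ≈ 3.7500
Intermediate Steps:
f(u) = 1 + u**2 + 2*u
b(Z)/f(1) = 15/(1 + 1**2 + 2*1) = 15/(1 + 1 + 2) = 15/4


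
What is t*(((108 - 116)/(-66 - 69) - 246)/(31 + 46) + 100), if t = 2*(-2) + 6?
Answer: 2012596/10395 ≈ 193.61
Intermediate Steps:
t = 2 (t = -4 + 6 = 2)
t*(((108 - 116)/(-66 - 69) - 246)/(31 + 46) + 100) = 2*(((108 - 116)/(-66 - 69) - 246)/(31 + 46) + 100) = 2*((-8/(-135) - 246)/77 + 100) = 2*((-8*(-1/135) - 246)*(1/77) + 100) = 2*((8/135 - 246)*(1/77) + 100) = 2*(-33202/135*1/77 + 100) = 2*(-33202/10395 + 100) = 2*(1006298/10395) = 2012596/10395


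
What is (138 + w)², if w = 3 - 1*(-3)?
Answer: 20736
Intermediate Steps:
w = 6 (w = 3 + 3 = 6)
(138 + w)² = (138 + 6)² = 144² = 20736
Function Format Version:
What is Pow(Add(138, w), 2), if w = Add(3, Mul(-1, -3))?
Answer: 20736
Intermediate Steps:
w = 6 (w = Add(3, 3) = 6)
Pow(Add(138, w), 2) = Pow(Add(138, 6), 2) = Pow(144, 2) = 20736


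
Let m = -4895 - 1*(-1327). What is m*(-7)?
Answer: 24976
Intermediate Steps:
m = -3568 (m = -4895 + 1327 = -3568)
m*(-7) = -3568*(-7) = 24976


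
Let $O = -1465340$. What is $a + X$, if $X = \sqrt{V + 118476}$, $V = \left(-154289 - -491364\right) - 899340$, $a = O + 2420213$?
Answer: $954873 + i \sqrt{443789} \approx 9.5487 \cdot 10^{5} + 666.17 i$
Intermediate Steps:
$a = 954873$ ($a = -1465340 + 2420213 = 954873$)
$V = -562265$ ($V = \left(-154289 + 491364\right) - 899340 = 337075 - 899340 = -562265$)
$X = i \sqrt{443789}$ ($X = \sqrt{-562265 + 118476} = \sqrt{-443789} = i \sqrt{443789} \approx 666.17 i$)
$a + X = 954873 + i \sqrt{443789}$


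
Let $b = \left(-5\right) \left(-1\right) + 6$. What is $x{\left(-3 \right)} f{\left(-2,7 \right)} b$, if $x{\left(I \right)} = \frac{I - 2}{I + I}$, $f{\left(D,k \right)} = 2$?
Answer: $\frac{55}{3} \approx 18.333$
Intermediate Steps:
$b = 11$ ($b = 5 + 6 = 11$)
$x{\left(I \right)} = \frac{-2 + I}{2 I}$
$x{\left(-3 \right)} f{\left(-2,7 \right)} b = \frac{-2 - 3}{2 \left(-3\right)} 2 \cdot 11 = \frac{1}{2} \left(- \frac{1}{3}\right) \left(-5\right) 2 \cdot 11 = \frac{5}{6} \cdot 2 \cdot 11 = \frac{5}{3} \cdot 11 = \frac{55}{3}$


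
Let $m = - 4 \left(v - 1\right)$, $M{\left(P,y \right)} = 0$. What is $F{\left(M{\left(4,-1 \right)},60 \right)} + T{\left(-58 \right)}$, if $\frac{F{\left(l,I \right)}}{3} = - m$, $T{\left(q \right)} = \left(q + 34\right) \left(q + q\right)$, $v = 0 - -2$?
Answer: $2796$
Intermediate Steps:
$v = 2$ ($v = 0 + 2 = 2$)
$m = -4$ ($m = - 4 \left(2 - 1\right) = \left(-4\right) 1 = -4$)
$T{\left(q \right)} = 2 q \left(34 + q\right)$ ($T{\left(q \right)} = \left(34 + q\right) 2 q = 2 q \left(34 + q\right)$)
$F{\left(l,I \right)} = 12$ ($F{\left(l,I \right)} = 3 \left(\left(-1\right) \left(-4\right)\right) = 3 \cdot 4 = 12$)
$F{\left(M{\left(4,-1 \right)},60 \right)} + T{\left(-58 \right)} = 12 + 2 \left(-58\right) \left(34 - 58\right) = 12 + 2 \left(-58\right) \left(-24\right) = 12 + 2784 = 2796$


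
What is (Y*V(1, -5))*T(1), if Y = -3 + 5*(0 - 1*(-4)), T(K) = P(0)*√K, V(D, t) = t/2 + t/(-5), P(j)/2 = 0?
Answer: 0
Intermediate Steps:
P(j) = 0 (P(j) = 2*0 = 0)
V(D, t) = 3*t/10 (V(D, t) = t*(½) + t*(-⅕) = t/2 - t/5 = 3*t/10)
T(K) = 0 (T(K) = 0*√K = 0)
Y = 17 (Y = -3 + 5*(0 + 4) = -3 + 5*4 = -3 + 20 = 17)
(Y*V(1, -5))*T(1) = (17*((3/10)*(-5)))*0 = (17*(-3/2))*0 = -51/2*0 = 0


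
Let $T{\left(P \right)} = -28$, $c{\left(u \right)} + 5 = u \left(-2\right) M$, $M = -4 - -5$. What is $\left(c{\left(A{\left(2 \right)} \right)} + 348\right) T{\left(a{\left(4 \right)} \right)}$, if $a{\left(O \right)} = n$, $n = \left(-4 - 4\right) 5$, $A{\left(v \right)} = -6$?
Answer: $-9940$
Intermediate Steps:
$M = 1$ ($M = -4 + 5 = 1$)
$n = -40$ ($n = \left(-8\right) 5 = -40$)
$a{\left(O \right)} = -40$
$c{\left(u \right)} = -5 - 2 u$ ($c{\left(u \right)} = -5 + u \left(-2\right) 1 = -5 + - 2 u 1 = -5 - 2 u$)
$\left(c{\left(A{\left(2 \right)} \right)} + 348\right) T{\left(a{\left(4 \right)} \right)} = \left(\left(-5 - -12\right) + 348\right) \left(-28\right) = \left(\left(-5 + 12\right) + 348\right) \left(-28\right) = \left(7 + 348\right) \left(-28\right) = 355 \left(-28\right) = -9940$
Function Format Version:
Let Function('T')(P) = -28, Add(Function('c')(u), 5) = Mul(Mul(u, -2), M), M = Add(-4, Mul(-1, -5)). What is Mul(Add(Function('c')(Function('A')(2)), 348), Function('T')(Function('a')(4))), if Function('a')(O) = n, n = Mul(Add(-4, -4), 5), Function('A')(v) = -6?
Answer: -9940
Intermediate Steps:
M = 1 (M = Add(-4, 5) = 1)
n = -40 (n = Mul(-8, 5) = -40)
Function('a')(O) = -40
Function('c')(u) = Add(-5, Mul(-2, u)) (Function('c')(u) = Add(-5, Mul(Mul(u, -2), 1)) = Add(-5, Mul(Mul(-2, u), 1)) = Add(-5, Mul(-2, u)))
Mul(Add(Function('c')(Function('A')(2)), 348), Function('T')(Function('a')(4))) = Mul(Add(Add(-5, Mul(-2, -6)), 348), -28) = Mul(Add(Add(-5, 12), 348), -28) = Mul(Add(7, 348), -28) = Mul(355, -28) = -9940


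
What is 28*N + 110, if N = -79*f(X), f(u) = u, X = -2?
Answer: 4534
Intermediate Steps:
N = 158 (N = -79*(-2) = 158)
28*N + 110 = 28*158 + 110 = 4424 + 110 = 4534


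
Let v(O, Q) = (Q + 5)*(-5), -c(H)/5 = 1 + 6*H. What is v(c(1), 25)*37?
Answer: -5550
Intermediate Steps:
c(H) = -5 - 30*H (c(H) = -5*(1 + 6*H) = -5 - 30*H)
v(O, Q) = -25 - 5*Q (v(O, Q) = (5 + Q)*(-5) = -25 - 5*Q)
v(c(1), 25)*37 = (-25 - 5*25)*37 = (-25 - 125)*37 = -150*37 = -5550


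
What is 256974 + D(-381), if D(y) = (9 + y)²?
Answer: 395358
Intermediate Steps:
256974 + D(-381) = 256974 + (9 - 381)² = 256974 + (-372)² = 256974 + 138384 = 395358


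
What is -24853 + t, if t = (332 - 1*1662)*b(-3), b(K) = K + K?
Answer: -16873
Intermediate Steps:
b(K) = 2*K
t = 7980 (t = (332 - 1*1662)*(2*(-3)) = (332 - 1662)*(-6) = -1330*(-6) = 7980)
-24853 + t = -24853 + 7980 = -16873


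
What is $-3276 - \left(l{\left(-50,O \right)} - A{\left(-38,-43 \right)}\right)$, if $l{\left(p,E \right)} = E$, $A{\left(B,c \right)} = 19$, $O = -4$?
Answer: $-3253$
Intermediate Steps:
$-3276 - \left(l{\left(-50,O \right)} - A{\left(-38,-43 \right)}\right) = -3276 - \left(-4 - 19\right) = -3276 - -23 = -3276 + 23 = -3253$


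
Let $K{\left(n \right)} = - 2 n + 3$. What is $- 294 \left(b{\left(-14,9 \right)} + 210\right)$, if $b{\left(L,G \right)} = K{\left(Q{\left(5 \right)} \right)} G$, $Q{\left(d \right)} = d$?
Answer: $-43218$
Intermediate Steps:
$K{\left(n \right)} = 3 - 2 n$
$b{\left(L,G \right)} = - 7 G$ ($b{\left(L,G \right)} = \left(3 - 10\right) G = - 7 G$)
$- 294 \left(b{\left(-14,9 \right)} + 210\right) = - 294 \left(\left(-7\right) 9 + 210\right) = - 294 \left(-63 + 210\right) = \left(-294\right) 147 = -43218$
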